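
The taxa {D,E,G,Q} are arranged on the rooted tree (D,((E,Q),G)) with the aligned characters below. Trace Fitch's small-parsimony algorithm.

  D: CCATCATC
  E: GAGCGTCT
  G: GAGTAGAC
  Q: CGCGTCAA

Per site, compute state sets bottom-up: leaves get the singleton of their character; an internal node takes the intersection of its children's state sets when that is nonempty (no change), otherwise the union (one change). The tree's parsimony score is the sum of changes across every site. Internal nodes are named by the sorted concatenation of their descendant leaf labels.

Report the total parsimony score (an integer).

18

site 0, node EQ: E={G} ∪ Q={C} → {C,G} (+1)
site 0, node EGQ: EQ={C,G} ∩ G={G} → {G} (+0)
site 0, node DEGQ: D={C} ∪ EGQ={G} → {C,G} (+1)
site 1, node EQ: E={A} ∪ Q={G} → {A,G} (+1)
site 1, node EGQ: EQ={A,G} ∩ G={A} → {A} (+0)
site 1, node DEGQ: D={C} ∪ EGQ={A} → {A,C} (+1)
site 2, node EQ: E={G} ∪ Q={C} → {C,G} (+1)
site 2, node EGQ: EQ={C,G} ∩ G={G} → {G} (+0)
site 2, node DEGQ: D={A} ∪ EGQ={G} → {A,G} (+1)
site 3, node EQ: E={C} ∪ Q={G} → {C,G} (+1)
site 3, node EGQ: EQ={C,G} ∪ G={T} → {C,G,T} (+1)
site 3, node DEGQ: D={T} ∩ EGQ={C,G,T} → {T} (+0)
site 4, node EQ: E={G} ∪ Q={T} → {G,T} (+1)
site 4, node EGQ: EQ={G,T} ∪ G={A} → {A,G,T} (+1)
site 4, node DEGQ: D={C} ∪ EGQ={A,G,T} → {A,C,G,T} (+1)
site 5, node EQ: E={T} ∪ Q={C} → {C,T} (+1)
site 5, node EGQ: EQ={C,T} ∪ G={G} → {C,G,T} (+1)
site 5, node DEGQ: D={A} ∪ EGQ={C,G,T} → {A,C,G,T} (+1)
site 6, node EQ: E={C} ∪ Q={A} → {A,C} (+1)
site 6, node EGQ: EQ={A,C} ∩ G={A} → {A} (+0)
site 6, node DEGQ: D={T} ∪ EGQ={A} → {A,T} (+1)
site 7, node EQ: E={T} ∪ Q={A} → {A,T} (+1)
site 7, node EGQ: EQ={A,T} ∪ G={C} → {A,C,T} (+1)
site 7, node DEGQ: D={C} ∩ EGQ={A,C,T} → {C} (+0)
per-site changes: [2, 2, 2, 2, 3, 3, 2, 2]; total = 18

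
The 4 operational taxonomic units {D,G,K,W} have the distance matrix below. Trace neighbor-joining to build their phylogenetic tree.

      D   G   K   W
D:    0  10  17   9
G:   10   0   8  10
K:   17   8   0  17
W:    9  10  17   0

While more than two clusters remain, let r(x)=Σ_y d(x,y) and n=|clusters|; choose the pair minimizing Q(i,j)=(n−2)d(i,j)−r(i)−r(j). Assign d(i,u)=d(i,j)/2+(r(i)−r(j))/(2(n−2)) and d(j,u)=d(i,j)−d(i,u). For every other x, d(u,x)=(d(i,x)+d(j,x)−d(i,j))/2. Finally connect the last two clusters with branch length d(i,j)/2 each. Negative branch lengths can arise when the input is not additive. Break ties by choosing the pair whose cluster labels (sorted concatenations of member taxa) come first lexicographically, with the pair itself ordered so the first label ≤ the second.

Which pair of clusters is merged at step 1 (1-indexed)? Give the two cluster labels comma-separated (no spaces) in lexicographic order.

D,W

1. join D+W (d=9, Q=-54) ⇒ DW; edges |D|=9/2, |W|=9/2
  updated: d(DW,G)=11/2, d(DW,K)=25/2
2. join DW+G (d=11/2, Q=-26) ⇒ DGW; edges |DW|=5, |G|=1/2
  updated: d(DGW,K)=15/2
3. join DGW+K (d=15/2) ⇒ DGKW; edges |DGW|=15/4, |K|=15/4
final tree: (((D:9/2,W:9/2):5,G:1/2):15/4,K:15/4)
total length: 22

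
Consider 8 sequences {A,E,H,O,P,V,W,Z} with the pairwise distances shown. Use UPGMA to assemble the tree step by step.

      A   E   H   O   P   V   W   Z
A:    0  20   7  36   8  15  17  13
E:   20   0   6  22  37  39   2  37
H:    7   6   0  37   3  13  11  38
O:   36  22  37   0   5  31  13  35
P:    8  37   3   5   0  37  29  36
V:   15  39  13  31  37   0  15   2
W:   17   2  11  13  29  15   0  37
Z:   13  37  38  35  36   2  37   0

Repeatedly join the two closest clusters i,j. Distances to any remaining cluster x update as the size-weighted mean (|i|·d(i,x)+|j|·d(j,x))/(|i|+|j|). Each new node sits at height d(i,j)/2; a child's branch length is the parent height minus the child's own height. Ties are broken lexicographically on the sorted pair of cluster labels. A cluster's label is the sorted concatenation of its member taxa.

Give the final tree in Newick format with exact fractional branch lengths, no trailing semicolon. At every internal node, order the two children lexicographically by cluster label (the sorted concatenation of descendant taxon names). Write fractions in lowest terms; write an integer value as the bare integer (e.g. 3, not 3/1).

(((A:15/4,(H:3/2,P:3/2):9/4):29/4,((E:1,W:1):31/4,O:35/4):9/4):41/12,(V:1,Z:1):161/12)

1. join E+W (d=2) ⇒ EW; edges |E|=1, |W|=1
  updated: d(A,EW)=37/2, d(EW,H)=17/2, d(EW,O)=35/2, d(EW,P)=33, d(EW,V)=27, d(EW,Z)=37
2. join V+Z (d=2) ⇒ VZ; edges |V|=1, |Z|=1
  updated: d(A,VZ)=14, d(EW,VZ)=32, d(H,VZ)=51/2, d(O,VZ)=33, d(P,VZ)=73/2
3. join H+P (d=3) ⇒ HP; edges |H|=3/2, |P|=3/2
  updated: d(A,HP)=15/2, d(EW,HP)=83/4, d(HP,O)=21, d(HP,VZ)=31
4. join A+HP (d=15/2) ⇒ AHP; edges |A|=15/4, |HP|=9/4
  updated: d(AHP,EW)=20, d(AHP,O)=26, d(AHP,VZ)=76/3
5. join EW+O (d=35/2) ⇒ EOW; edges |EW|=31/4, |O|=35/4
  updated: d(AHP,EOW)=22, d(EOW,VZ)=97/3
6. join AHP+EOW (d=22) ⇒ AEHOPW; edges |AHP|=29/4, |EOW|=9/4
  updated: d(AEHOPW,VZ)=173/6
7. join AEHOPW+VZ (d=173/6) ⇒ AEHOPVWZ; edges |AEHOPW|=41/12, |VZ|=161/12
final tree: (((A:15/4,(H:3/2,P:3/2):9/4):29/4,((E:1,W:1):31/4,O:35/4):9/4):41/12,(V:1,Z:1):161/12)
total length: 335/6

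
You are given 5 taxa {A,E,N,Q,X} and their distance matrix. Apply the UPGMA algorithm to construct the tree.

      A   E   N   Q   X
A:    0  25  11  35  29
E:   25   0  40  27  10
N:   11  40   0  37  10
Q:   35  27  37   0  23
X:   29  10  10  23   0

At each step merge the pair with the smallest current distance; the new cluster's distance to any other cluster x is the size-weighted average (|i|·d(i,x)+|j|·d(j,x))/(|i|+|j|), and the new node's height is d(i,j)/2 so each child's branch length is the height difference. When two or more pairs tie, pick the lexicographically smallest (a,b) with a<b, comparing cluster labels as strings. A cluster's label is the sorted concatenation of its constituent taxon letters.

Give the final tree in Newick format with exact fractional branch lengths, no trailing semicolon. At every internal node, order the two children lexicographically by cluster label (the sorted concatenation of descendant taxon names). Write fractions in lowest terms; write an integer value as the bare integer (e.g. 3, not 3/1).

((A:11/2,N:11/2):55/6,((E:5,X:5):15/2,Q:25/2):13/6)

step 1: merge (E,X) at d=10; branch lengths E→5, X→5; new cluster EX
  updated: d(A,EX)=27, d(EX,N)=25, d(EX,Q)=25
step 2: merge (A,N) at d=11; branch lengths A→11/2, N→11/2; new cluster AN
  updated: d(AN,EX)=26, d(AN,Q)=36
step 3: merge (EX,Q) at d=25; branch lengths EX→15/2, Q→25/2; new cluster EQX
  updated: d(AN,EQX)=88/3
step 4: merge (AN,EQX) at d=88/3; branch lengths AN→55/6, EQX→13/6; new cluster AENQX
final tree: ((A:11/2,N:11/2):55/6,((E:5,X:5):15/2,Q:25/2):13/6)
total length: 157/3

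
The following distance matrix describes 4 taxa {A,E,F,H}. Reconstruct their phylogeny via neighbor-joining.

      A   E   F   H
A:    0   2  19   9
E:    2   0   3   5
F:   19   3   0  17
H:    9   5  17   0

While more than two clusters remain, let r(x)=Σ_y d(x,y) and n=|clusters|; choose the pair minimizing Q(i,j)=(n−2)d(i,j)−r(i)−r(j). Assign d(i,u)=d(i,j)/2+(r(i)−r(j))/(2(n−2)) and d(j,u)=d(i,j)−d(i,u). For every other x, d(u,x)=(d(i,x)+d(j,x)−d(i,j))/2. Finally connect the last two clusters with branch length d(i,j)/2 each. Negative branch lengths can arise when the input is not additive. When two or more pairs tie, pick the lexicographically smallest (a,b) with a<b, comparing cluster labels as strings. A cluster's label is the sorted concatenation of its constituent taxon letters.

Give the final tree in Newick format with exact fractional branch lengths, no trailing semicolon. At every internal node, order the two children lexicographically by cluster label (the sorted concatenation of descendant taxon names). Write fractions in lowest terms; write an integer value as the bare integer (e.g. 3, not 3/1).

(((A:17/4,H:19/4):19/4,E:-23/4):35/8,F:35/8)

1. join A+H (d=9, Q=-43) ⇒ AH; edges |A|=17/4, |H|=19/4
  updated: d(AH,E)=-1, d(AH,F)=27/2
2. join AH+E (d=-1, Q=-31/2) ⇒ AEH; edges |AH|=19/4, |E|=-23/4
  updated: d(AEH,F)=35/4
3. join AEH+F (d=35/4) ⇒ AEFH; edges |AEH|=35/8, |F|=35/8
final tree: (((A:17/4,H:19/4):19/4,E:-23/4):35/8,F:35/8)
total length: 67/4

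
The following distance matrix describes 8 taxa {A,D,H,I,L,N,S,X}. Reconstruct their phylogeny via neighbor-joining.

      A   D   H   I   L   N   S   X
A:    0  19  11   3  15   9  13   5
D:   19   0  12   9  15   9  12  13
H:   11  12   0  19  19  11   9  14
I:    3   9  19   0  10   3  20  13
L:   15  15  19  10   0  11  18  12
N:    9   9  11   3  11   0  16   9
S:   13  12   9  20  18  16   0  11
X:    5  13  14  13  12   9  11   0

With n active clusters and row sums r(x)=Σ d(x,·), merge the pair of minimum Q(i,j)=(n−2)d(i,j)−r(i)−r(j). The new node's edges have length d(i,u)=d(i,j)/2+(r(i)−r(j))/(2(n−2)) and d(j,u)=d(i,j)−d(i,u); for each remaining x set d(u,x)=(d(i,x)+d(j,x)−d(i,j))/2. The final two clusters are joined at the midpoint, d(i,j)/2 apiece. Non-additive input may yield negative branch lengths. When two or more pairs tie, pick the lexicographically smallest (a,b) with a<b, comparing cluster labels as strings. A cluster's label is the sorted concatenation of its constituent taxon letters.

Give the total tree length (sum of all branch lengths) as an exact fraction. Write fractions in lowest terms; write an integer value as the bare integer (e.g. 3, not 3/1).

2557/64

iteration 1: select H,S (d=9, Q=-140); attach at lengths (25/6, 29/6); label the merged cluster HS
  updated: d(A,HS)=15/2, d(D,HS)=15/2, d(HS,I)=15, d(HS,L)=14, d(HS,N)=9, d(HS,X)=8
iteration 2: select A,I (d=3, Q=-193/2); attach at lengths (41/20, 19/20); label the merged cluster AI
  updated: d(AI,D)=25/2, d(AI,HS)=39/4, d(AI,L)=11, d(AI,N)=9/2, d(AI,X)=15/2
iteration 3: select D,HS (d=15/2, Q=-301/4); attach at lengths (155/32, 85/32); label the merged cluster DHS
  updated: d(AI,DHS)=59/8, d(DHS,L)=43/4, d(DHS,N)=21/4, d(DHS,X)=27/4
iteration 4: select AI,N (d=9/2, Q=-373/8); attach at lengths (113/48, 103/48); label the merged cluster AIN
  updated: d(AIN,DHS)=65/16, d(AIN,L)=35/4, d(AIN,X)=6
iteration 5: select AIN,L (d=35/4, Q=-525/16); attach at lengths (77/64, 483/64); label the merged cluster AILN
  updated: d(AILN,DHS)=97/32, d(AILN,X)=37/8
iteration 6: select AILN,DHS (d=97/32, Q=-461/32); attach at lengths (29/64, 165/64); label the merged cluster ADHILNS
  updated: d(ADHILNS,X)=267/64
iteration 7: select ADHILNS,X (d=267/64); attach at lengths (267/128, 267/128); label the merged cluster ADHILNSX
final tree: (((((A:41/20,I:19/20):113/48,N:103/48):77/64,L:483/64):29/64,(D:155/32,(H:25/6,S:29/6):85/32):165/64):267/128,X:267/128)
total length: 2557/64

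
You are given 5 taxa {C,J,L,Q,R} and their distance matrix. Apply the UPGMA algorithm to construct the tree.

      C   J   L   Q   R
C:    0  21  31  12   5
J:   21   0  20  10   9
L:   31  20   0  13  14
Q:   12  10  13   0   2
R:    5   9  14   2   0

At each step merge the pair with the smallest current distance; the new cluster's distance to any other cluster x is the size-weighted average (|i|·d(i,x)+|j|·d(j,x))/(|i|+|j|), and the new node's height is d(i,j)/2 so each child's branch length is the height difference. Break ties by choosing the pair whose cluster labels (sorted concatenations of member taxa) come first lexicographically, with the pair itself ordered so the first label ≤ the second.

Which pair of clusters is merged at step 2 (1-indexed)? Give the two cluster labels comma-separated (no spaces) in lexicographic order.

iteration 1: select Q,R (d=2); attach at lengths (1, 1); label the merged cluster QR
  updated: d(C,QR)=17/2, d(J,QR)=19/2, d(L,QR)=27/2
iteration 2: select C,QR (d=17/2); attach at lengths (17/4, 13/4); label the merged cluster CQR
  updated: d(CQR,J)=40/3, d(CQR,L)=58/3
iteration 3: select CQR,J (d=40/3); attach at lengths (29/12, 20/3); label the merged cluster CJQR
  updated: d(CJQR,L)=39/2
iteration 4: select CJQR,L (d=39/2); attach at lengths (37/12, 39/4); label the merged cluster CJLQR
final tree: (((C:17/4,(Q:1,R:1):13/4):29/12,J:20/3):37/12,L:39/4)
total length: 377/12

C,QR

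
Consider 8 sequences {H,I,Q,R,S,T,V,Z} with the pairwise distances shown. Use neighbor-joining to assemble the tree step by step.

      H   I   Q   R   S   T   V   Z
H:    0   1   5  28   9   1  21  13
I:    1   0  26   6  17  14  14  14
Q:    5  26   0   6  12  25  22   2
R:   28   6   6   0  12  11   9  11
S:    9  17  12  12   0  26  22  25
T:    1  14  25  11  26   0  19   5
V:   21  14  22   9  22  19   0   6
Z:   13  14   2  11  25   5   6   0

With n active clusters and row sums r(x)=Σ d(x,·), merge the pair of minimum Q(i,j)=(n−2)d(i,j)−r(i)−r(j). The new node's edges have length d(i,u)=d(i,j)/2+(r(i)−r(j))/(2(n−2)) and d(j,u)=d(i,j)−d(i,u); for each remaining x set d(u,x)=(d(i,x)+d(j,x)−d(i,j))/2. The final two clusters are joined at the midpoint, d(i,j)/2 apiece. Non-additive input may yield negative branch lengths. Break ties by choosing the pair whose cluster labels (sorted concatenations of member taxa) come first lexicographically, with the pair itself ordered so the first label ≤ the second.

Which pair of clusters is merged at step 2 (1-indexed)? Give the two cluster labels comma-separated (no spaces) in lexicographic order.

Q,Z

iteration 1: select H,T (d=1, Q=-173); attach at lengths (-17/12, 29/12); label the merged cluster HT
  updated: d(HT,I)=7, d(HT,Q)=29/2, d(HT,R)=19, d(HT,S)=17, d(HT,V)=39/2, d(HT,Z)=17/2
iteration 2: select Q,Z (d=2, Q=-139); attach at lengths (13/5, -3/5); label the merged cluster QZ
  updated: d(HT,QZ)=21/2, d(I,QZ)=19, d(QZ,R)=15/2, d(QZ,S)=35/2, d(QZ,V)=13
iteration 3: select HT,I (d=7, Q=-108); attach at lengths (19/4, 9/4); label the merged cluster HIT
  updated: d(HIT,QZ)=45/4, d(HIT,R)=9, d(HIT,S)=27/2, d(HIT,V)=53/4
iteration 4: select HIT,S (d=27/2, Q=-143/2); attach at lengths (15/4, 39/4); label the merged cluster HIST
  updated: d(HIST,QZ)=61/8, d(HIST,R)=15/4, d(HIST,V)=87/8
iteration 5: select HIST,QZ (d=61/8, Q=-281/8); attach at lengths (75/32, 169/32); label the merged cluster HIQSTZ
  updated: d(HIQSTZ,R)=29/16, d(HIQSTZ,V)=65/8
iteration 6: select HIQSTZ,R (d=29/16, Q=-303/16); attach at lengths (15/32, 43/32); label the merged cluster HIQRSTZ
  updated: d(HIQRSTZ,V)=245/32
iteration 7: select HIQRSTZ,V (d=245/32); attach at lengths (245/64, 245/64); label the merged cluster HIQRSTVZ
final tree: ((((((H:-17/12,T:29/12):19/4,I:9/4):15/4,S:39/4):75/32,(Q:13/5,Z:-3/5):169/32):15/32,R:43/32):245/64,V:245/64)
total length: 1299/32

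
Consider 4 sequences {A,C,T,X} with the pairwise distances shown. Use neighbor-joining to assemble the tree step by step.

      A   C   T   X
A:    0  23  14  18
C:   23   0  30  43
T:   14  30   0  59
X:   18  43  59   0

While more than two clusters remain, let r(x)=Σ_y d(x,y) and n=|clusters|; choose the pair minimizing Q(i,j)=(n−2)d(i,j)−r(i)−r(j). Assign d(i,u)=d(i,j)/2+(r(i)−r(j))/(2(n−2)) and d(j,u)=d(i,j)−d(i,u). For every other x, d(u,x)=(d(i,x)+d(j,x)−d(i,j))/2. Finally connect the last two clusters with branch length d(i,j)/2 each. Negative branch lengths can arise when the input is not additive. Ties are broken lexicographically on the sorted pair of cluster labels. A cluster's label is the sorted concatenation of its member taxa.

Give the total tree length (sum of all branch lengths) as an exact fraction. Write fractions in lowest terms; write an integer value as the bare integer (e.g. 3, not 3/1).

iteration 1: select A,X (d=18, Q=-139); attach at lengths (-29/4, 101/4); label the merged cluster AX
  updated: d(AX,C)=24, d(AX,T)=55/2
iteration 2: select AX,C (d=24, Q=-163/2); attach at lengths (43/4, 53/4); label the merged cluster ACX
  updated: d(ACX,T)=67/4
iteration 3: select ACX,T (d=67/4); attach at lengths (67/8, 67/8); label the merged cluster ACTX
final tree: (((A:-29/4,X:101/4):43/4,C:53/4):67/8,T:67/8)
total length: 235/4

235/4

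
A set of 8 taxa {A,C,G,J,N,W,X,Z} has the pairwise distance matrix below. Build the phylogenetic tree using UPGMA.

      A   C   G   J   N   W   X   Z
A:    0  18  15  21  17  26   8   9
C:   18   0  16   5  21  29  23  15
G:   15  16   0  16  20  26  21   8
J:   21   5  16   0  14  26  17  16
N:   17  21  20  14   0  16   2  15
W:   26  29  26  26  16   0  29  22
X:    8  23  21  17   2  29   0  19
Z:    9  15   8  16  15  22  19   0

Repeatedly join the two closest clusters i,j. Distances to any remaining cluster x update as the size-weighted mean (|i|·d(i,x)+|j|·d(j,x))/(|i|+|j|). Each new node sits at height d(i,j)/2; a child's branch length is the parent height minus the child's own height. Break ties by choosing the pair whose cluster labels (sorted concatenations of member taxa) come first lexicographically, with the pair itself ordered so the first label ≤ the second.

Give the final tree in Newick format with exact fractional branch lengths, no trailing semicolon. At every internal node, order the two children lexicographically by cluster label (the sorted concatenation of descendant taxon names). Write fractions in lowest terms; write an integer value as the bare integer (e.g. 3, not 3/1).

((((A:6,(G:4,Z:4):2):7/3,(N:1,X:1):22/3):31/60,(C:5/2,J:5/2):127/20):501/140,W:87/7)

1. join N+X (d=2) ⇒ NX; edges |N|=1, |X|=1
  updated: d(A,NX)=25/2, d(C,NX)=22, d(G,NX)=41/2, d(J,NX)=31/2, d(NX,W)=45/2, d(NX,Z)=17
2. join C+J (d=5) ⇒ CJ; edges |C|=5/2, |J|=5/2
  updated: d(A,CJ)=39/2, d(CJ,G)=16, d(CJ,NX)=75/4, d(CJ,W)=55/2, d(CJ,Z)=31/2
3. join G+Z (d=8) ⇒ GZ; edges |G|=4, |Z|=4
  updated: d(A,GZ)=12, d(CJ,GZ)=63/4, d(GZ,NX)=75/4, d(GZ,W)=24
4. join A+GZ (d=12) ⇒ AGZ; edges |A|=6, |GZ|=2
  updated: d(AGZ,CJ)=17, d(AGZ,NX)=50/3, d(AGZ,W)=74/3
5. join AGZ+NX (d=50/3) ⇒ AGNXZ; edges |AGZ|=7/3, |NX|=22/3
  updated: d(AGNXZ,CJ)=177/10, d(AGNXZ,W)=119/5
6. join AGNXZ+CJ (d=177/10) ⇒ ACGJNXZ; edges |AGNXZ|=31/60, |CJ|=127/20
  updated: d(ACGJNXZ,W)=174/7
7. join ACGJNXZ+W (d=174/7) ⇒ ACGJNWXZ; edges |ACGJNXZ|=501/140, |W|=87/7
final tree: ((((A:6,(G:4,Z:4):2):7/3,(N:1,X:1):22/3):31/60,(C:5/2,J:5/2):127/20):501/140,W:87/7)
total length: 23327/420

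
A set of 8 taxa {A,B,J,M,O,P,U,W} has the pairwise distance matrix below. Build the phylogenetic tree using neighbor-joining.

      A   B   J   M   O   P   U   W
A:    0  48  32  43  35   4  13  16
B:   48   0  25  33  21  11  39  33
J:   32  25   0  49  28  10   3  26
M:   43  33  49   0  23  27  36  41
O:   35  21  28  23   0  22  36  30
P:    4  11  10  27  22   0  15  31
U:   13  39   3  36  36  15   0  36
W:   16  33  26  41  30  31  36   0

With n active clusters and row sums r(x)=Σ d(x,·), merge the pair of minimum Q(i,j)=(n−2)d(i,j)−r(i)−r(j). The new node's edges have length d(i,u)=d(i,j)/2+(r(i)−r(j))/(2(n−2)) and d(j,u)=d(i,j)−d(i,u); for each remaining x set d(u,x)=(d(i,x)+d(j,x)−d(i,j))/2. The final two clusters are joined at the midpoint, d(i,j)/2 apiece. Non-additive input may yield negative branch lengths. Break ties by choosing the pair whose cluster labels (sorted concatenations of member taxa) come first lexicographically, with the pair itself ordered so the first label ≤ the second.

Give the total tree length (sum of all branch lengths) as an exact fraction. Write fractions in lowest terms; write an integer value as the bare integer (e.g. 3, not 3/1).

661/8

1. join J+U (d=3, Q=-333) ⇒ JU; edges |J|=13/12, |U|=23/12
  updated: d(A,JU)=21, d(B,JU)=61/2, d(JU,M)=41, d(JU,O)=61/2, d(JU,P)=11, d(JU,W)=59/2
2. join A+W (d=16, Q=-535/2) ⇒ AW; edges |A|=133/20, |W|=187/20
  updated: d(AW,B)=65/2, d(AW,JU)=69/4, d(AW,M)=34, d(AW,O)=49/2, d(AW,P)=19/2
3. join M+O (d=23, Q=-187) ⇒ MO; edges |M|=129/8, |O|=55/8
  updated: d(AW,MO)=71/4, d(B,MO)=31/2, d(JU,MO)=97/4, d(MO,P)=13
4. join B+MO (d=31/2, Q=-227/2) ⇒ BMO; edges |B|=131/12, |MO|=55/12
  updated: d(AW,BMO)=139/8, d(BMO,JU)=157/8, d(BMO,P)=17/4
5. join AW+JU (d=69/4, Q=-115/2) ⇒ AJUW; edges |AW|=123/16, |JU|=153/16
  updated: d(AJUW,BMO)=79/8, d(AJUW,P)=13/8
6. join AJUW+BMO (d=79/8, Q=-63/4) ⇒ ABJMOUW; edges |AJUW|=29/8, |BMO|=25/4
  updated: d(ABJMOUW,P)=-2
7. join ABJMOUW+P (d=-2) ⇒ ABJMOPUW; edges |ABJMOUW|=-1, |P|=-1
final tree: ((((A:133/20,W:187/20):123/16,(J:13/12,U:23/12):153/16):29/8,(B:131/12,(M:129/8,O:55/8):55/12):25/4):-1,P:-1)
total length: 661/8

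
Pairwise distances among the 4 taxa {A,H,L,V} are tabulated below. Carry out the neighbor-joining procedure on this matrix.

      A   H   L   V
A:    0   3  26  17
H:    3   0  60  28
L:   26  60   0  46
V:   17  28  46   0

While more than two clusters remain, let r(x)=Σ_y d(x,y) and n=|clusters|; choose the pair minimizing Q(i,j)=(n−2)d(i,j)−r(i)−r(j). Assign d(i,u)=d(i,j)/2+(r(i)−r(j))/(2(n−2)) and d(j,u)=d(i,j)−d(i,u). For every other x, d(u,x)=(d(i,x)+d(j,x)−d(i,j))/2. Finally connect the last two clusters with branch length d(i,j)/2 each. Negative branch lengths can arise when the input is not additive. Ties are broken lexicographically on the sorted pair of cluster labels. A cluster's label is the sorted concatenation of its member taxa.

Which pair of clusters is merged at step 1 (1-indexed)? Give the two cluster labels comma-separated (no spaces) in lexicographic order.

A,H

iteration 1: select A,H (d=3, Q=-131); attach at lengths (-39/4, 51/4); label the merged cluster AH
  updated: d(AH,L)=83/2, d(AH,V)=21
iteration 2: select AH,L (d=83/2, Q=-217/2); attach at lengths (33/4, 133/4); label the merged cluster AHL
  updated: d(AHL,V)=51/4
iteration 3: select AHL,V (d=51/4); attach at lengths (51/8, 51/8); label the merged cluster AHLV
final tree: (((A:-39/4,H:51/4):33/4,L:133/4):51/8,V:51/8)
total length: 229/4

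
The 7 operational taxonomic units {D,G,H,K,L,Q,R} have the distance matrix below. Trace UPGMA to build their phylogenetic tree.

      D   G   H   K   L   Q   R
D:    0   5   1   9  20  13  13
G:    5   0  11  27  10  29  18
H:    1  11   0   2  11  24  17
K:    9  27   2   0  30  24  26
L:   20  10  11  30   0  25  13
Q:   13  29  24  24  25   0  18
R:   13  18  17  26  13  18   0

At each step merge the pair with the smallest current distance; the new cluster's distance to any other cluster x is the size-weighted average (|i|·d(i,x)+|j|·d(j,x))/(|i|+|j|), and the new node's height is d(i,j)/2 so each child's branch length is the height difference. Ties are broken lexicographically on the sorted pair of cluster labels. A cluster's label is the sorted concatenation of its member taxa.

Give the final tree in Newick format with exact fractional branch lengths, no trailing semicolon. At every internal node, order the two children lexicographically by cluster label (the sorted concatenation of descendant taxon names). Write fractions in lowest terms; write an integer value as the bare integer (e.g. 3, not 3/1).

1. join D+H (d=1) ⇒ DH; edges |D|=1/2, |H|=1/2
  updated: d(DH,G)=8, d(DH,K)=11/2, d(DH,L)=31/2, d(DH,Q)=37/2, d(DH,R)=15
2. join DH+K (d=11/2) ⇒ DHK; edges |DH|=9/4, |K|=11/4
  updated: d(DHK,G)=43/3, d(DHK,L)=61/3, d(DHK,Q)=61/3, d(DHK,R)=56/3
3. join G+L (d=10) ⇒ GL; edges |G|=5, |L|=5
  updated: d(DHK,GL)=52/3, d(GL,Q)=27, d(GL,R)=31/2
4. join GL+R (d=31/2) ⇒ GLR; edges |GL|=11/4, |R|=31/4
  updated: d(DHK,GLR)=160/9, d(GLR,Q)=24
5. join DHK+GLR (d=160/9) ⇒ DGHKLR; edges |DHK|=221/36, |GLR|=41/36
  updated: d(DGHKLR,Q)=133/6
6. join DGHKLR+Q (d=133/6) ⇒ DGHKLQR; edges |DGHKLR|=79/36, |Q|=133/12
final tree: ((((D:1/2,H:1/2):9/4,K:11/4):221/36,((G:5,L:5):11/4,R:31/4):41/36):79/36,Q:133/12)
total length: 847/18

((((D:1/2,H:1/2):9/4,K:11/4):221/36,((G:5,L:5):11/4,R:31/4):41/36):79/36,Q:133/12)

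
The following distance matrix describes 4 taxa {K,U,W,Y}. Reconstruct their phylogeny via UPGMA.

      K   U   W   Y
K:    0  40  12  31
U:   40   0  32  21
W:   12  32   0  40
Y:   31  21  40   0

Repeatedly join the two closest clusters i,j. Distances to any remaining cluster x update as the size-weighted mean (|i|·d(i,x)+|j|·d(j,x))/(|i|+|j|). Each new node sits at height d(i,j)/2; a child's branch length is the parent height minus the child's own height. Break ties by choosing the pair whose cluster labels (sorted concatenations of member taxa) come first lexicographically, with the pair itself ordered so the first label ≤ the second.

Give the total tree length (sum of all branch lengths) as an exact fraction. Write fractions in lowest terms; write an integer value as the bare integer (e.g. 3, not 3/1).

209/4

step 1: merge (K,W) at d=12; branch lengths K→6, W→6; new cluster KW
  updated: d(KW,U)=36, d(KW,Y)=71/2
step 2: merge (U,Y) at d=21; branch lengths U→21/2, Y→21/2; new cluster UY
  updated: d(KW,UY)=143/4
step 3: merge (KW,UY) at d=143/4; branch lengths KW→95/8, UY→59/8; new cluster KUWY
final tree: ((K:6,W:6):95/8,(U:21/2,Y:21/2):59/8)
total length: 209/4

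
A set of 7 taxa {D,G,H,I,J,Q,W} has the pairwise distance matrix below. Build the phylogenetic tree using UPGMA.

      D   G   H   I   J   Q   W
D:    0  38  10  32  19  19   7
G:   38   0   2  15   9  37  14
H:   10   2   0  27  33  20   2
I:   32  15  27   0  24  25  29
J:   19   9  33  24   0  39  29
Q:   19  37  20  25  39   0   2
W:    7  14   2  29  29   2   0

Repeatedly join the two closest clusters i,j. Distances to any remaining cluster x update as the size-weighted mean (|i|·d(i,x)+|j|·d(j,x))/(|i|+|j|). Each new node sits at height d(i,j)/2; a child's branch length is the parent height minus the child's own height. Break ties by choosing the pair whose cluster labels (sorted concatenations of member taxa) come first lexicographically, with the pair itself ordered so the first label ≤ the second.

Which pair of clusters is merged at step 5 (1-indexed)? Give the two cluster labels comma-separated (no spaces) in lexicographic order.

I,J

step 1: merge (G,H) at d=2; branch lengths G→1, H→1; new cluster GH
  updated: d(D,GH)=24, d(GH,I)=21, d(GH,J)=21, d(GH,Q)=57/2, d(GH,W)=8
step 2: merge (Q,W) at d=2; branch lengths Q→1, W→1; new cluster QW
  updated: d(D,QW)=13, d(GH,QW)=73/4, d(I,QW)=27, d(J,QW)=34
step 3: merge (D,QW) at d=13; branch lengths D→13/2, QW→11/2; new cluster DQW
  updated: d(DQW,GH)=121/6, d(DQW,I)=86/3, d(DQW,J)=29
step 4: merge (DQW,GH) at d=121/6; branch lengths DQW→43/12, GH→109/12; new cluster DGHQW
  updated: d(DGHQW,I)=128/5, d(DGHQW,J)=129/5
step 5: merge (I,J) at d=24; branch lengths I→12, J→12; new cluster IJ
  updated: d(DGHQW,IJ)=257/10
step 6: merge (DGHQW,IJ) at d=257/10; branch lengths DGHQW→83/30, IJ→17/20; new cluster DGHIJQW
final tree: (((D:13/2,(Q:1,W:1):11/2):43/12,(G:1,H:1):109/12):83/30,(I:12,J:12):17/20)
total length: 3377/60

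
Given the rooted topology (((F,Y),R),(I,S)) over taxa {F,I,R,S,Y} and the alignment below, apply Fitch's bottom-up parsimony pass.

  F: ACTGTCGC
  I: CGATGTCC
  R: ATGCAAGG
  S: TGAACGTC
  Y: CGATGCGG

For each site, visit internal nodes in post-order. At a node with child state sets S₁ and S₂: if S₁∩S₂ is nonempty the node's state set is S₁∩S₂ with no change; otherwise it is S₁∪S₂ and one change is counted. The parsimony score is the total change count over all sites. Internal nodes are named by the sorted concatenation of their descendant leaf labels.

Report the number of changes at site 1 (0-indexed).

site 0, node FY: F={A} ∪ Y={C} → {A,C} (+1)
site 0, node FRY: FY={A,C} ∩ R={A} → {A} (+0)
site 0, node IS: I={C} ∪ S={T} → {C,T} (+1)
site 0, node FIRSY: FRY={A} ∪ IS={C,T} → {A,C,T} (+1)
site 1, node FY: F={C} ∪ Y={G} → {C,G} (+1)
site 1, node FRY: FY={C,G} ∪ R={T} → {C,G,T} (+1)
site 1, node IS: I={G} ∩ S={G} → {G} (+0)
site 1, node FIRSY: FRY={C,G,T} ∩ IS={G} → {G} (+0)
site 2, node FY: F={T} ∪ Y={A} → {A,T} (+1)
site 2, node FRY: FY={A,T} ∪ R={G} → {A,G,T} (+1)
site 2, node IS: I={A} ∩ S={A} → {A} (+0)
site 2, node FIRSY: FRY={A,G,T} ∩ IS={A} → {A} (+0)
site 3, node FY: F={G} ∪ Y={T} → {G,T} (+1)
site 3, node FRY: FY={G,T} ∪ R={C} → {C,G,T} (+1)
site 3, node IS: I={T} ∪ S={A} → {A,T} (+1)
site 3, node FIRSY: FRY={C,G,T} ∩ IS={A,T} → {T} (+0)
site 4, node FY: F={T} ∪ Y={G} → {G,T} (+1)
site 4, node FRY: FY={G,T} ∪ R={A} → {A,G,T} (+1)
site 4, node IS: I={G} ∪ S={C} → {C,G} (+1)
site 4, node FIRSY: FRY={A,G,T} ∩ IS={C,G} → {G} (+0)
site 5, node FY: F={C} ∩ Y={C} → {C} (+0)
site 5, node FRY: FY={C} ∪ R={A} → {A,C} (+1)
site 5, node IS: I={T} ∪ S={G} → {G,T} (+1)
site 5, node FIRSY: FRY={A,C} ∪ IS={G,T} → {A,C,G,T} (+1)
site 6, node FY: F={G} ∩ Y={G} → {G} (+0)
site 6, node FRY: FY={G} ∩ R={G} → {G} (+0)
site 6, node IS: I={C} ∪ S={T} → {C,T} (+1)
site 6, node FIRSY: FRY={G} ∪ IS={C,T} → {C,G,T} (+1)
site 7, node FY: F={C} ∪ Y={G} → {C,G} (+1)
site 7, node FRY: FY={C,G} ∩ R={G} → {G} (+0)
site 7, node IS: I={C} ∩ S={C} → {C} (+0)
site 7, node FIRSY: FRY={G} ∪ IS={C} → {C,G} (+1)
per-site changes: [3, 2, 2, 3, 3, 3, 2, 2]; total = 20

2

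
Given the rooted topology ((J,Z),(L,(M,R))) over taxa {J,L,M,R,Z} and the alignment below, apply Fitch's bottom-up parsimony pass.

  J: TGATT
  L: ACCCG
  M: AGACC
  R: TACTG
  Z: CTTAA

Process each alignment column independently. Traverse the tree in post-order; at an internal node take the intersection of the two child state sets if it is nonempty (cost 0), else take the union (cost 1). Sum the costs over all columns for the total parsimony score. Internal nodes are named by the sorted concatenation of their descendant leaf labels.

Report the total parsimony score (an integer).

15

site 0, node JZ: J={T} ∪ Z={C} → {C,T} (+1)
site 0, node MR: M={A} ∪ R={T} → {A,T} (+1)
site 0, node LMR: L={A} ∩ MR={A,T} → {A} (+0)
site 0, node JLMRZ: JZ={C,T} ∪ LMR={A} → {A,C,T} (+1)
site 1, node JZ: J={G} ∪ Z={T} → {G,T} (+1)
site 1, node MR: M={G} ∪ R={A} → {A,G} (+1)
site 1, node LMR: L={C} ∪ MR={A,G} → {A,C,G} (+1)
site 1, node JLMRZ: JZ={G,T} ∩ LMR={A,C,G} → {G} (+0)
site 2, node JZ: J={A} ∪ Z={T} → {A,T} (+1)
site 2, node MR: M={A} ∪ R={C} → {A,C} (+1)
site 2, node LMR: L={C} ∩ MR={A,C} → {C} (+0)
site 2, node JLMRZ: JZ={A,T} ∪ LMR={C} → {A,C,T} (+1)
site 3, node JZ: J={T} ∪ Z={A} → {A,T} (+1)
site 3, node MR: M={C} ∪ R={T} → {C,T} (+1)
site 3, node LMR: L={C} ∩ MR={C,T} → {C} (+0)
site 3, node JLMRZ: JZ={A,T} ∪ LMR={C} → {A,C,T} (+1)
site 4, node JZ: J={T} ∪ Z={A} → {A,T} (+1)
site 4, node MR: M={C} ∪ R={G} → {C,G} (+1)
site 4, node LMR: L={G} ∩ MR={C,G} → {G} (+0)
site 4, node JLMRZ: JZ={A,T} ∪ LMR={G} → {A,G,T} (+1)
per-site changes: [3, 3, 3, 3, 3]; total = 15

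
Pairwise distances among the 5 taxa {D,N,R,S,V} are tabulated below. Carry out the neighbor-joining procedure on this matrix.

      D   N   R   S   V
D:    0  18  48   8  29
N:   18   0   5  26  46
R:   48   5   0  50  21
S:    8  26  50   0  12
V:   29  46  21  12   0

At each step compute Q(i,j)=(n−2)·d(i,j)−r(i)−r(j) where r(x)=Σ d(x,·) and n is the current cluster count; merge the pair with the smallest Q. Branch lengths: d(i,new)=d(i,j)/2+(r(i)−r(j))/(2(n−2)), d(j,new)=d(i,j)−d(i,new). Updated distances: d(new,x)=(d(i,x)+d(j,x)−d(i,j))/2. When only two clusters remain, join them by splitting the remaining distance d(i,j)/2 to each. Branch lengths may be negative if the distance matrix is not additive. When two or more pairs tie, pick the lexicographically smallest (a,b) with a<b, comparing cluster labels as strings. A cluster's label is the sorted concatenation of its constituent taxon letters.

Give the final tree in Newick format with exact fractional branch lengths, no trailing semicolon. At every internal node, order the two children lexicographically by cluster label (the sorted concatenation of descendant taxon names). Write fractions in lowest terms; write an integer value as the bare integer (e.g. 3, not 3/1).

(((D:7,S:1):29/4,(N:-7/3,R:22/3):87/4):37/8,V:37/8)

iteration 1: select N,R (d=5, Q=-204); attach at lengths (-7/3, 22/3); label the merged cluster NR
  updated: d(D,NR)=61/2, d(NR,S)=71/2, d(NR,V)=31
iteration 2: select D,S (d=8, Q=-107); attach at lengths (7, 1); label the merged cluster DS
  updated: d(DS,NR)=29, d(DS,V)=33/2
iteration 3: select DS,NR (d=29, Q=-153/2); attach at lengths (29/4, 87/4); label the merged cluster DNRS
  updated: d(DNRS,V)=37/4
iteration 4: select DNRS,V (d=37/4); attach at lengths (37/8, 37/8); label the merged cluster DNRSV
final tree: (((D:7,S:1):29/4,(N:-7/3,R:22/3):87/4):37/8,V:37/8)
total length: 205/4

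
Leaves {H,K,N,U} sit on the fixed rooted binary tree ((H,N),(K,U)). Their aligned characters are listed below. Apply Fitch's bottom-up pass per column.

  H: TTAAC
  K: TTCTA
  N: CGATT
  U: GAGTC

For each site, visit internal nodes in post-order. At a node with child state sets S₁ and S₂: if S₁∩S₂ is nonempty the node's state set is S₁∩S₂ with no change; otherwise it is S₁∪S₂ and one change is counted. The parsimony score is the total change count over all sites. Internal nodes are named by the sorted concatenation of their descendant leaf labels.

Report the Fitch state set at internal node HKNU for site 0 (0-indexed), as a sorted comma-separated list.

T

site 0, node HN: H={T} ∪ N={C} → {C,T} (+1)
site 0, node KU: K={T} ∪ U={G} → {G,T} (+1)
site 0, node HKNU: HN={C,T} ∩ KU={G,T} → {T} (+0)
site 1, node HN: H={T} ∪ N={G} → {G,T} (+1)
site 1, node KU: K={T} ∪ U={A} → {A,T} (+1)
site 1, node HKNU: HN={G,T} ∩ KU={A,T} → {T} (+0)
site 2, node HN: H={A} ∩ N={A} → {A} (+0)
site 2, node KU: K={C} ∪ U={G} → {C,G} (+1)
site 2, node HKNU: HN={A} ∪ KU={C,G} → {A,C,G} (+1)
site 3, node HN: H={A} ∪ N={T} → {A,T} (+1)
site 3, node KU: K={T} ∩ U={T} → {T} (+0)
site 3, node HKNU: HN={A,T} ∩ KU={T} → {T} (+0)
site 4, node HN: H={C} ∪ N={T} → {C,T} (+1)
site 4, node KU: K={A} ∪ U={C} → {A,C} (+1)
site 4, node HKNU: HN={C,T} ∩ KU={A,C} → {C} (+0)
per-site changes: [2, 2, 2, 1, 2]; total = 9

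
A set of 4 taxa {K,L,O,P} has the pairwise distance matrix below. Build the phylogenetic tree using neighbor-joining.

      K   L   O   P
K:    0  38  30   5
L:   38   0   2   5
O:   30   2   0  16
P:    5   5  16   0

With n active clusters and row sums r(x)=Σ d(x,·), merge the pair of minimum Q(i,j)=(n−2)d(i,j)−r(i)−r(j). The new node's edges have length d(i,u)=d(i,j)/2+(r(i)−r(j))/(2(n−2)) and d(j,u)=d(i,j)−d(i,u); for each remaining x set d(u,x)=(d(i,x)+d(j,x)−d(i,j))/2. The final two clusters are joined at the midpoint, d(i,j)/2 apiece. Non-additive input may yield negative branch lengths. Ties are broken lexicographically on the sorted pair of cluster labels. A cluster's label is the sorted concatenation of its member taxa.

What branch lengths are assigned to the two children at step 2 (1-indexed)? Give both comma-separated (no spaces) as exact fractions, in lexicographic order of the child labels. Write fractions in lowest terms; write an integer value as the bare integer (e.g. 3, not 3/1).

step 1: merge (K,P) at d=5, Q=-89; branch lengths K→57/4, P→-37/4; new cluster KP
  updated: d(KP,L)=19, d(KP,O)=41/2
step 2: merge (KP,L) at d=19, Q=-83/2; branch lengths KP→75/4, L→1/4; new cluster KLP
  updated: d(KLP,O)=7/4
step 3: merge (KLP,O) at d=7/4; branch lengths KLP→7/8, O→7/8; new cluster KLOP
final tree: (((K:57/4,P:-37/4):75/4,L:1/4):7/8,O:7/8)
total length: 103/4

75/4,1/4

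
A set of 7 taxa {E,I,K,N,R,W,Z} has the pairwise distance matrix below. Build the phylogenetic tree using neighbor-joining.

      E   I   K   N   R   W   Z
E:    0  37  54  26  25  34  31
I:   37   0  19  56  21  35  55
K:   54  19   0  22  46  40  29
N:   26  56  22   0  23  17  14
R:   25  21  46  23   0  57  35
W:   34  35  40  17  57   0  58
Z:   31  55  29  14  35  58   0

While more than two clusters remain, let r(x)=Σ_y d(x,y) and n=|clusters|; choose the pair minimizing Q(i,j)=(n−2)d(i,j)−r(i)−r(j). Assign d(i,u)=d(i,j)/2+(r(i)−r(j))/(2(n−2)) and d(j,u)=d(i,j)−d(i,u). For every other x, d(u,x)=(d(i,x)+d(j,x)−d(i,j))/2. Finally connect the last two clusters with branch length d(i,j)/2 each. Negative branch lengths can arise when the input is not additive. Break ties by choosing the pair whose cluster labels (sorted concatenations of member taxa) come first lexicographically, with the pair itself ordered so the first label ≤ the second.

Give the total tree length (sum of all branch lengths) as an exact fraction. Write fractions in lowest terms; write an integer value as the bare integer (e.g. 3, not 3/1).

step 1: merge (I,K) at d=19, Q=-338; branch lengths I→54/5, K→41/5; new cluster IK
  updated: d(E,IK)=36, d(IK,N)=59/2, d(IK,R)=24, d(IK,W)=28, d(IK,Z)=65/2
step 2: merge (N,W) at d=17, Q=-471/2; branch lengths N→-33/16, W→305/16; new cluster NW
  updated: d(E,NW)=43/2, d(IK,NW)=81/4, d(NW,R)=63/2, d(NW,Z)=55/2
step 3: merge (IK,R) at d=24, Q=-625/4; branch lengths IK→277/24, R→299/24; new cluster IKR
  updated: d(E,IKR)=37/2, d(IKR,NW)=111/8, d(IKR,Z)=87/4
step 4: merge (E,NW) at d=43/2, Q=-727/8; branch lengths E→409/32, NW→279/32; new cluster ENW
  updated: d(ENW,IKR)=87/16, d(ENW,Z)=37/2
step 5: merge (ENW,IKR) at d=87/16, Q=-731/16; branch lengths ENW→35/32, IKR→139/32; new cluster EIKNRW
  updated: d(EIKNRW,Z)=557/32
step 6: merge (EIKNRW,Z) at d=557/32; branch lengths EIKNRW→557/64, Z→557/64; new cluster EIKNRWZ
final tree: (((E:409/32,(N:-33/16,W:305/16):279/32):35/32,((I:54/5,K:41/5):277/24,R:299/24):139/32):557/64,Z:557/64)
total length: 3339/32

3339/32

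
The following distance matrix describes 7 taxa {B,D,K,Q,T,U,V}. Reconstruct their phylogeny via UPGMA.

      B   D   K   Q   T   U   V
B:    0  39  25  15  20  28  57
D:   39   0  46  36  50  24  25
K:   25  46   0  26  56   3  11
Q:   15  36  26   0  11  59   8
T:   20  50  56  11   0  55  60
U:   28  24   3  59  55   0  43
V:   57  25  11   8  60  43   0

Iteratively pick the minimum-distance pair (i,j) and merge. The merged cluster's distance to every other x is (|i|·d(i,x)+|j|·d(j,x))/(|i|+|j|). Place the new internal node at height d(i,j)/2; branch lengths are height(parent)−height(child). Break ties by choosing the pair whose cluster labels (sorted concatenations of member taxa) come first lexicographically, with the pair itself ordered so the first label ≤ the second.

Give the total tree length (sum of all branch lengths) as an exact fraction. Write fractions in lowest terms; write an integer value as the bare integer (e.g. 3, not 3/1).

step 1: merge (K,U) at d=3; branch lengths K→3/2, U→3/2; new cluster KU
  updated: d(B,KU)=53/2, d(D,KU)=35, d(KU,Q)=85/2, d(KU,T)=111/2, d(KU,V)=27
step 2: merge (Q,V) at d=8; branch lengths Q→4, V→4; new cluster QV
  updated: d(B,QV)=36, d(D,QV)=61/2, d(KU,QV)=139/4, d(QV,T)=71/2
step 3: merge (B,T) at d=20; branch lengths B→10, T→10; new cluster BT
  updated: d(BT,D)=89/2, d(BT,KU)=41, d(BT,QV)=143/4
step 4: merge (D,QV) at d=61/2; branch lengths D→61/4, QV→45/4; new cluster DQV
  updated: d(BT,DQV)=116/3, d(DQV,KU)=209/6
step 5: merge (DQV,KU) at d=209/6; branch lengths DQV→13/6, KU→191/12; new cluster DKQUV
  updated: d(BT,DKQUV)=198/5
step 6: merge (BT,DKQUV) at d=198/5; branch lengths BT→49/5, DKQUV→143/60; new cluster BDKQTUV
final tree: ((B:10,T:10):49/5,((D:61/4,(Q:4,V:4):45/4):13/6,(K:3/2,U:3/2):191/12):143/60)
total length: 2633/30

2633/30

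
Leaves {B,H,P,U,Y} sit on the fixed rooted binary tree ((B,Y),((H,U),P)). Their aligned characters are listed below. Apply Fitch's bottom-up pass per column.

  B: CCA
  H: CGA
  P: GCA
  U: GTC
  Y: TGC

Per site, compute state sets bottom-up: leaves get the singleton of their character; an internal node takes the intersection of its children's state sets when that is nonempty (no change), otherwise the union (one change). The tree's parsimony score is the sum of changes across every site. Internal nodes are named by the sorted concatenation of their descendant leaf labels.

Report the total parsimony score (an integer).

[col 0] BY: children B:{C}, Y:{T} ∪→ {C,T}; cost 1
[col 0] HU: children H:{C}, U:{G} ∪→ {C,G}; cost 1
[col 0] HPU: children HU:{C,G}, P:{G} ∩→ {G}; cost 0
[col 0] BHPUY: children BY:{C,T}, HPU:{G} ∪→ {C,G,T}; cost 1
[col 1] BY: children B:{C}, Y:{G} ∪→ {C,G}; cost 1
[col 1] HU: children H:{G}, U:{T} ∪→ {G,T}; cost 1
[col 1] HPU: children HU:{G,T}, P:{C} ∪→ {C,G,T}; cost 1
[col 1] BHPUY: children BY:{C,G}, HPU:{C,G,T} ∩→ {C,G}; cost 0
[col 2] BY: children B:{A}, Y:{C} ∪→ {A,C}; cost 1
[col 2] HU: children H:{A}, U:{C} ∪→ {A,C}; cost 1
[col 2] HPU: children HU:{A,C}, P:{A} ∩→ {A}; cost 0
[col 2] BHPUY: children BY:{A,C}, HPU:{A} ∩→ {A}; cost 0
per-site changes: [3, 3, 2]; total = 8

8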